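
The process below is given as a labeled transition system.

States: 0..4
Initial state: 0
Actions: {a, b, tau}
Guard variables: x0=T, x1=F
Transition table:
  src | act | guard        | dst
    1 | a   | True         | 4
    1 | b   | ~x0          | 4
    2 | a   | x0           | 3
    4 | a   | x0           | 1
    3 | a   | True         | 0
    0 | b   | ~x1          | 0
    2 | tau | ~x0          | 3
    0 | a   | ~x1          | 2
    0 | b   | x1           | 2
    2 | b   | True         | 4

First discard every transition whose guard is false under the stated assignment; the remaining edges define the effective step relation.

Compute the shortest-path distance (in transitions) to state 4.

BFS to 4:
  L0 = {0}
  L1 = {2}
  L2 = {3,4}
first hit 4 at d=2 via a·b

Answer: 2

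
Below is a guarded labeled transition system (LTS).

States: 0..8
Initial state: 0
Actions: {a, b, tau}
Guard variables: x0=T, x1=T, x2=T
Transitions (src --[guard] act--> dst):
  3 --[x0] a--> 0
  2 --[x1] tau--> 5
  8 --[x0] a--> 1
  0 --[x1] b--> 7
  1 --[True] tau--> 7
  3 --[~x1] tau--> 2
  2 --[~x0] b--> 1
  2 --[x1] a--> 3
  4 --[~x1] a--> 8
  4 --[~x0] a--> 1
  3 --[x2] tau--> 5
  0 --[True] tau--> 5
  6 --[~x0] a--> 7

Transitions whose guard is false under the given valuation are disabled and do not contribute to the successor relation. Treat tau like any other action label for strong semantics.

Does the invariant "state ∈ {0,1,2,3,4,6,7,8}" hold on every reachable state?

Answer: INVARIANT VIOLATED at state 5

Trace:
Safe = {0,1,2,3,4,6,7,8}
Reach set: {0,5,7}
  0: safe
  5: outside
  7: safe
witness against invariant: tau → 5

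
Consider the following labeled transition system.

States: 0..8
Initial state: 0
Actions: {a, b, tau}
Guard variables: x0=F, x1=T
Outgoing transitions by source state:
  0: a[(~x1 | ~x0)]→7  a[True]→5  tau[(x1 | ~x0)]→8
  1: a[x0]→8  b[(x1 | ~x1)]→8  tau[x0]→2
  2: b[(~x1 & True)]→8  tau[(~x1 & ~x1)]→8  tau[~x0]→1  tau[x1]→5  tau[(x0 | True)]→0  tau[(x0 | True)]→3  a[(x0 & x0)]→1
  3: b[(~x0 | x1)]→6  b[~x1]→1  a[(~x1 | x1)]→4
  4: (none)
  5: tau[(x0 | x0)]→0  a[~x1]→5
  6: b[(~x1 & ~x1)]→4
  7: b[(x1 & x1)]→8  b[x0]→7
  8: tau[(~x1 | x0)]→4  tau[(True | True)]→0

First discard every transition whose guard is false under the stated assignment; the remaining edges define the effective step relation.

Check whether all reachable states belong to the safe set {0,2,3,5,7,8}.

Safe = {0,2,3,5,7,8}
Reachable = {0,5,7,8}
  0: safe
  5: safe
  7: safe
  8: safe

Answer: INVARIANT HOLDS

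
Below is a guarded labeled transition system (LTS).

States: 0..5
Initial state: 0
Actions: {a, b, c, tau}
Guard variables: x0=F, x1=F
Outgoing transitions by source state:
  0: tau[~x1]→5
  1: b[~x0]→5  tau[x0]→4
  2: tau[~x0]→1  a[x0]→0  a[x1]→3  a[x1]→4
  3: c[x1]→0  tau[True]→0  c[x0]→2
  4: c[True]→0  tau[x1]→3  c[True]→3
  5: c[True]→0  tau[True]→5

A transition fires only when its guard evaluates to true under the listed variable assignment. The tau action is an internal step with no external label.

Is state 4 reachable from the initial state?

8 transition(s) survive guard evaluation.
Layer 0: {0}
Layer 1: {5}  total {0,5}
Reachable = {0,5}

Answer: UNREACHABLE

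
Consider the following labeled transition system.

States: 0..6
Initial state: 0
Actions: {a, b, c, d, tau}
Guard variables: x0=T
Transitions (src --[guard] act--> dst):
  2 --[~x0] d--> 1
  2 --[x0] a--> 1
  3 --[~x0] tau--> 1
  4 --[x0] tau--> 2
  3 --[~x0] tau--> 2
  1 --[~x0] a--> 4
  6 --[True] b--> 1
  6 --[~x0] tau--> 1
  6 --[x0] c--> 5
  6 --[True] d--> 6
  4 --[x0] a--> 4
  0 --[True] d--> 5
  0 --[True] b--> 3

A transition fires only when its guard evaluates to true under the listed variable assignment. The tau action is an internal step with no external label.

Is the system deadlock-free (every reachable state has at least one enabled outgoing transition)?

R = {0,3,5}
  0: b→3  d→5  [2 exit(s)]
  3: ∅  [STUCK]
  5: ∅  [STUCK]
witness 3: b

Answer: DEADLOCK at state 3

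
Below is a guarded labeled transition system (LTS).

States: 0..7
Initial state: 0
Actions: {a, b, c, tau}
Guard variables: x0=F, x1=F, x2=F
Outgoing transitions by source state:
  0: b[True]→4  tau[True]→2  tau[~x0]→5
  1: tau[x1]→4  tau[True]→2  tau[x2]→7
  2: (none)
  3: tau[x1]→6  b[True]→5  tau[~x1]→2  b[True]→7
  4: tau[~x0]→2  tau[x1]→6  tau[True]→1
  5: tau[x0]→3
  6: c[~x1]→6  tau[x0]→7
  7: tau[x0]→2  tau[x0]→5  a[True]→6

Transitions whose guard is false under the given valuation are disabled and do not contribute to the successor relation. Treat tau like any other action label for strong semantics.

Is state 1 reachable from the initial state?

Answer: REACHABLE

Analysis:
11 transition(s) survive guard evaluation.
Layer 0: {0}
Layer 1: {2,4,5}  total {0,2,4,5}
Layer 2: {1}  total {0,1,2,4,5}
Reach set: {0,1,2,4,5}
trace reaching 1: b·tau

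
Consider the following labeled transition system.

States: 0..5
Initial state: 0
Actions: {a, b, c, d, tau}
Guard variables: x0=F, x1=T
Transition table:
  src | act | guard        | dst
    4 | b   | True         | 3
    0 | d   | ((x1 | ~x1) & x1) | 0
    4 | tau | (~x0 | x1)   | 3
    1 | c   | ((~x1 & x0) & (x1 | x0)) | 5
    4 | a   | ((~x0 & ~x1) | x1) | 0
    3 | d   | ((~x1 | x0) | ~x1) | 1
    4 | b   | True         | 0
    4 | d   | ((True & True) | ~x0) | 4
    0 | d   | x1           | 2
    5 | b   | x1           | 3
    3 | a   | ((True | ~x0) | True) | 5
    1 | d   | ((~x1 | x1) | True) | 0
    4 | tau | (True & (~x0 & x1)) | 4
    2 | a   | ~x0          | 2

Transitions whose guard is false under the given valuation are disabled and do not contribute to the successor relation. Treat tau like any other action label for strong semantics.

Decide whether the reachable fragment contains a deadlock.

Answer: DEADLOCK-FREE

Working:
R = {0,2}
  0: d→0  d→2  [deg 2]
  2: a→2  [deg 1]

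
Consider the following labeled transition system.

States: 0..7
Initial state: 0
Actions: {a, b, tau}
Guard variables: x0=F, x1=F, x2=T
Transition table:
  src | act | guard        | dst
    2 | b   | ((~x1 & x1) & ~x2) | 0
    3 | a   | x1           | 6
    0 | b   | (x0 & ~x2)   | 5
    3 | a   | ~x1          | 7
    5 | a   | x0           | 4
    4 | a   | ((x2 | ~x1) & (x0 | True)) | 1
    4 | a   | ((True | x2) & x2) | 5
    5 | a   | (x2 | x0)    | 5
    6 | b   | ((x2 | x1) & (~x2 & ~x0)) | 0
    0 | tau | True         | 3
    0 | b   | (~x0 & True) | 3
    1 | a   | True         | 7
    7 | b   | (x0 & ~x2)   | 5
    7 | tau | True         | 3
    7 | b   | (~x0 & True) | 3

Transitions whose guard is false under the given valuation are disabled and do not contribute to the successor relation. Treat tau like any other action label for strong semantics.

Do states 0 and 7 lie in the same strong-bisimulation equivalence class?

Compute ~ classes (split until stable):
  P[0] = {{0,1,2,3,4,5,6,7}}
  P[1] = {{0,7},{1,3,4,5},{2,6}}
  P[2] = {{0,7},{1,3},{2,6},{4,5}}
  P[3] = {{0,7},{1,3},{2,6},{4},{5}}
stable after 4 split(s): 5 block(s)
class of 0: {0,7}; class of 7: {0,7}

Answer: BISIMILAR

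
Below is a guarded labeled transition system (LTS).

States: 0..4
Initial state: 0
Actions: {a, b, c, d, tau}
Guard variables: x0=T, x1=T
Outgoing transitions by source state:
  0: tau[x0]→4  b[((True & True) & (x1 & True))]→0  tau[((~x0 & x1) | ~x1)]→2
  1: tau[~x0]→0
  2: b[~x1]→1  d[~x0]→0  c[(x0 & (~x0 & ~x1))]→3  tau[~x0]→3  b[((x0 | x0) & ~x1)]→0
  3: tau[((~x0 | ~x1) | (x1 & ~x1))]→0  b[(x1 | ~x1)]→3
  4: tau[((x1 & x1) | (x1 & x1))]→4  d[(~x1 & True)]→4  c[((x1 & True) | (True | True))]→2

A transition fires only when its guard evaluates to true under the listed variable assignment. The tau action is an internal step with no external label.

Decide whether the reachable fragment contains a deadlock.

Reachable = {0,2,4}
  0: b→0  tau→4  [2 exit(s)]
  2: ∅  [STUCK]
  4: c→2  tau→4  [2 exit(s)]
trace reaching 2: tau·c

Answer: DEADLOCK at state 2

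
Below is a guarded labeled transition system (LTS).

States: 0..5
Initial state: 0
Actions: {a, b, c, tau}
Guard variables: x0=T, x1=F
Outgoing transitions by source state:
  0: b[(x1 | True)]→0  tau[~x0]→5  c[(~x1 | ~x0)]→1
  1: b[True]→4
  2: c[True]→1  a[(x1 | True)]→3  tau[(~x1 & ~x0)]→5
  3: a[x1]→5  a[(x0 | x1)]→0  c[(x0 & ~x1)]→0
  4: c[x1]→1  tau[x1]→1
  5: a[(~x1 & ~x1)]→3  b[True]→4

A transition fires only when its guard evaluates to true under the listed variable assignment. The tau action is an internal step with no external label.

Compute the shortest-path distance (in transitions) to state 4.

Answer: 2

Trace:
Breadth-first toward 4:
  L0 = {0}
  L1 = {1}
  L2 = {4}
4 enters at depth 2; path c·b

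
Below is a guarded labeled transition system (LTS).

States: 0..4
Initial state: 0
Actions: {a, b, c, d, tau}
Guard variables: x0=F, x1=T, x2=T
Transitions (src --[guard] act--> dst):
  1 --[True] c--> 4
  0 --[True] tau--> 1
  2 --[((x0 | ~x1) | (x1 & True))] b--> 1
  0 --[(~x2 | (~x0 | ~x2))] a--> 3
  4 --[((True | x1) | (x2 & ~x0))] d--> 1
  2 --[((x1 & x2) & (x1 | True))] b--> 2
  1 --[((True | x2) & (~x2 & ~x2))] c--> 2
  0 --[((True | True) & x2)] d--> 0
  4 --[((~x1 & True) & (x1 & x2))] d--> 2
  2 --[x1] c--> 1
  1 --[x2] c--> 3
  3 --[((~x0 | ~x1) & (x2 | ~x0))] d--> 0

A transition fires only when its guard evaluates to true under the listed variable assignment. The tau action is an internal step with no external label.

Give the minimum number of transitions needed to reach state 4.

BFS to 4:
  depth 0: {0}
  depth 1: {1,3}
  depth 2: {4}
4 enters at depth 2; path tau·c

Answer: 2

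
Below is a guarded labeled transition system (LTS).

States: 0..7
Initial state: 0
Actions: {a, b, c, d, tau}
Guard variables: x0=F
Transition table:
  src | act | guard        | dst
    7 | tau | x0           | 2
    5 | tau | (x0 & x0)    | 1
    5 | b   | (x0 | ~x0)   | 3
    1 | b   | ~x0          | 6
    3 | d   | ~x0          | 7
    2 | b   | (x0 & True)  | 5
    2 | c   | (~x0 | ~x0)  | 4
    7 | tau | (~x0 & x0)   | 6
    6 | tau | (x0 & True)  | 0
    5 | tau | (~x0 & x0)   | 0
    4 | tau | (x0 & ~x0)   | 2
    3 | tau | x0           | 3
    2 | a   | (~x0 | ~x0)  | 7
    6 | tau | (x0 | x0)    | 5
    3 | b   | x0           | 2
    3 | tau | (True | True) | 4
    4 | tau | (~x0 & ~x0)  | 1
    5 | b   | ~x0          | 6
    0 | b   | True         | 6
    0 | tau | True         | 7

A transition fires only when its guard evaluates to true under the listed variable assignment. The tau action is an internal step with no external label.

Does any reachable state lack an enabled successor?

Answer: DEADLOCK at state 6

Analysis:
Reachable = {0,6,7}
  0: b→6  tau→7  [2 exit(s)]
  6: ∅  [no exit]
  7: ∅  [no exit]
witness 6: b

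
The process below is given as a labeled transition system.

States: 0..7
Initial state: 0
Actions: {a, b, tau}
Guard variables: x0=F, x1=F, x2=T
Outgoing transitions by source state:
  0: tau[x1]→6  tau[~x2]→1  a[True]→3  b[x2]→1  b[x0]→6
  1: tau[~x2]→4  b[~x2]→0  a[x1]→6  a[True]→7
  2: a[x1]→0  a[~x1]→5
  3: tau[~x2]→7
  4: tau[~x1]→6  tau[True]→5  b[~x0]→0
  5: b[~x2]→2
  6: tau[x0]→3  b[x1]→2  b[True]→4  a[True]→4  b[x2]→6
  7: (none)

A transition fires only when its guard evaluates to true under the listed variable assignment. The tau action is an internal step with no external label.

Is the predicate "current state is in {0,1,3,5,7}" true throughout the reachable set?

Answer: INVARIANT HOLDS

Analysis:
Allowed set {0,1,3,5,7}
Reachable = {0,1,3,7}
  0: safe
  1: safe
  3: safe
  7: safe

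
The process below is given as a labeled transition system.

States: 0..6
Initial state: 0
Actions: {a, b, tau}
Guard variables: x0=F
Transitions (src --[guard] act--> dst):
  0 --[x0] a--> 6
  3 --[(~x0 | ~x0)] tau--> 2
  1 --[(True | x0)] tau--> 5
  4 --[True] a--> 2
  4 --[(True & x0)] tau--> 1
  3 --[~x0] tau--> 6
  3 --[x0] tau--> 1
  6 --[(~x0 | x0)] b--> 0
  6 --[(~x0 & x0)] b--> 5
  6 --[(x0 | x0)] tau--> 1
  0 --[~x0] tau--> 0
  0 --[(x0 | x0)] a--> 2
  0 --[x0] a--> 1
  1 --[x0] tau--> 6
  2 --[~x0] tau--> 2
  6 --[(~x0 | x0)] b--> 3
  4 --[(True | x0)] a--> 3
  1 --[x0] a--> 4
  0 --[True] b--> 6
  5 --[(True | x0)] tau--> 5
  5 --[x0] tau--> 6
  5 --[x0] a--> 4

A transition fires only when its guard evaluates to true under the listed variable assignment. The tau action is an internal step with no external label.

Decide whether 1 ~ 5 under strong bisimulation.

Compute ~ classes (split until stable):
  P[0] = {{0,1,2,3,4,5,6}}
  P[1] = {{0},{1,2,3,5},{4},{6}}
  P[2] = {{0},{1,2,5},{3},{4},{6}}
Fixed point at round 3; 5 class(es).
class of 1: {1,2,5}; class of 5: {1,2,5}

Answer: BISIMILAR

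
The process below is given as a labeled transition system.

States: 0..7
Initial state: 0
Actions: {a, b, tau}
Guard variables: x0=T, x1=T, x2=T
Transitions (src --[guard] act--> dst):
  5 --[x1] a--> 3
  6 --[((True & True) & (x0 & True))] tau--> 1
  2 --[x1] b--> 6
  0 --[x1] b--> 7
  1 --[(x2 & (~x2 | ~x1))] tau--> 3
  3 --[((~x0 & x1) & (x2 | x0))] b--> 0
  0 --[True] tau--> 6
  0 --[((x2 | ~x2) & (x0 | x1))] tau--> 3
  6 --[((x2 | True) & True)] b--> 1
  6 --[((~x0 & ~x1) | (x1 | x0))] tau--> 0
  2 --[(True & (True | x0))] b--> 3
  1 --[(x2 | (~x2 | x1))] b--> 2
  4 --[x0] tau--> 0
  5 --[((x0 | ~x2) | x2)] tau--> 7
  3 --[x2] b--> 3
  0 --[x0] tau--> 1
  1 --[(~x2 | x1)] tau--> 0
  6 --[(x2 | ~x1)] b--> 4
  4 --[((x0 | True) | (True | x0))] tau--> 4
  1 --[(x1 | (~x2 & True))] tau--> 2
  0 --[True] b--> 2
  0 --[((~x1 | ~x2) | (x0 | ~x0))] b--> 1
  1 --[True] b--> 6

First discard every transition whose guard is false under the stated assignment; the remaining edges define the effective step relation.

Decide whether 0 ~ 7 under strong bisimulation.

Answer: NOT BISIMILAR

Working:
Refine partition for ~:
  P[0] = {{0,1,2,3,4,5,6,7}}
  P[1] = {{0,1,6},{2,3},{4},{5},{7}}
  P[2] = {{0},{1},{2},{3},{4},{5},{6},{7}}
Fixed point at round 3; 8 class(es).
0∈{0}, 7∈{7}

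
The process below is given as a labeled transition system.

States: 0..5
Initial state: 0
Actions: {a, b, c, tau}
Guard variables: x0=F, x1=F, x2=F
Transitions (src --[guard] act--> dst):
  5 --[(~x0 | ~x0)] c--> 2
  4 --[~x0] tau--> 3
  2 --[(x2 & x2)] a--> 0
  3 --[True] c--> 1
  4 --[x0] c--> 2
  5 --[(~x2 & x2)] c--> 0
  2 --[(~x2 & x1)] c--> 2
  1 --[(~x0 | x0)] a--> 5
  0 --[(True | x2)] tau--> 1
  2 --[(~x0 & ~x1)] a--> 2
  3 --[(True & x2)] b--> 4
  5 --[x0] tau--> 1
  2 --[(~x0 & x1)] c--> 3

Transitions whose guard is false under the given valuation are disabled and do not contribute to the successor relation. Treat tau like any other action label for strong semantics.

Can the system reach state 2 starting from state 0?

Guard filter leaves 6 enabled edge(s).
L0 = {0}
L1 = {1}  now seen {0,1}
L2 = {5}  now seen {0,1,5}
L3 = {2}  now seen {0,1,2,5}
R = {0,1,2,5}
witness 2: tau·a·c

Answer: REACHABLE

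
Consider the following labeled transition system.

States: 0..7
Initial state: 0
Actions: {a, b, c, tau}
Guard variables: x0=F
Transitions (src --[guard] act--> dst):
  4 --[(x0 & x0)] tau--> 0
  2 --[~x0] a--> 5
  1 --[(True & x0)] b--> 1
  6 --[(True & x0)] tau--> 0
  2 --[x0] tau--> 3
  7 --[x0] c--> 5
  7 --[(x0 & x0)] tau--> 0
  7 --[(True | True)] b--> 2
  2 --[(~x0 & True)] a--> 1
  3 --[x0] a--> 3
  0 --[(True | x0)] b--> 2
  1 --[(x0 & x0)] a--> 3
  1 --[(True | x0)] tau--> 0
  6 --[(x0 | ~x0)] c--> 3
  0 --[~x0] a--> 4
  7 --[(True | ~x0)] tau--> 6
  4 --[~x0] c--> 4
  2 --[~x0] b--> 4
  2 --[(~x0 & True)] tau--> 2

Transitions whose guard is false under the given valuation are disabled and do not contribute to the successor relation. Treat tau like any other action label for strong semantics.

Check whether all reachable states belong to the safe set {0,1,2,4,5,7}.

Allowed set {0,1,2,4,5,7}
R = {0,1,2,4,5}
  0: ✓
  1: ✓
  2: ✓
  4: ✓
  5: ✓

Answer: INVARIANT HOLDS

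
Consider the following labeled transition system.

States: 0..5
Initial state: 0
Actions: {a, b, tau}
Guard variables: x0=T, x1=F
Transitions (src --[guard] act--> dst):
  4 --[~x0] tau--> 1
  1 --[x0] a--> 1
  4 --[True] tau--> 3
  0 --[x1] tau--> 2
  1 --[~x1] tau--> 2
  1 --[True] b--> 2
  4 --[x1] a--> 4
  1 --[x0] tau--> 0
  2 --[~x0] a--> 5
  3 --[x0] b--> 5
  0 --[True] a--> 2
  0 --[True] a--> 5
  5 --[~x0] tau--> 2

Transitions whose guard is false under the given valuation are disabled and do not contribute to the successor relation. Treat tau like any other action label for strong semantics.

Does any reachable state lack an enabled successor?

Answer: DEADLOCK at state 2

Trace:
Reach set: {0,2,5}
  0: a→2  a→5  [deg 2]
  2: ∅  [deadlock]
  5: ∅  [deadlock]
witness 2: a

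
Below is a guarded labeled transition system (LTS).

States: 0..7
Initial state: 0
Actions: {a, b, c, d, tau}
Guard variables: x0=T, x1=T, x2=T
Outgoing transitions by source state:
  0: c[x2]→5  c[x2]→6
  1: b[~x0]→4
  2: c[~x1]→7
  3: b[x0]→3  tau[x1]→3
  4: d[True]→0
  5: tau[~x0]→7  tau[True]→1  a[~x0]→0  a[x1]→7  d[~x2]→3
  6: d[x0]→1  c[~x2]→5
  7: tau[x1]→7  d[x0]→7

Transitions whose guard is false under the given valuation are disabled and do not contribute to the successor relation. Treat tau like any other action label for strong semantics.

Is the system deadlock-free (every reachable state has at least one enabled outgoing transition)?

R = {0,1,5,6,7}
  0: c→5  c→6  [2 out]
  1: ∅  [no exit]
  5: a→7  tau→1  [2 out]
  6: d→1  [1 out]
  7: d→7  tau→7  [2 out]
witness 1: c·tau

Answer: DEADLOCK at state 1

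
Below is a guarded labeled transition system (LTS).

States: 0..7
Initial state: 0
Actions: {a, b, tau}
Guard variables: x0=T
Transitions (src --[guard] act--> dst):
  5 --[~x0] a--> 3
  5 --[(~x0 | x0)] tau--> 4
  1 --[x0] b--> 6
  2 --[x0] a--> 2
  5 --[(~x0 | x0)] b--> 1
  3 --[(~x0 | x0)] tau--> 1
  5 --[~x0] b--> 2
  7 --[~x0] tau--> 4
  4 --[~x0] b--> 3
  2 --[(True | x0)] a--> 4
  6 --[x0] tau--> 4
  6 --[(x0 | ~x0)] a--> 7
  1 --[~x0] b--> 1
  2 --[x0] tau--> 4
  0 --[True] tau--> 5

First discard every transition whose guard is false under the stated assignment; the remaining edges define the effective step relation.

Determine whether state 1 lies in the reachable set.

Answer: REACHABLE

Trace:
10 transition(s) survive guard evaluation.
Layer 0: {0}
Layer 1: {5}  cumulative {0,5}
Layer 2: {1,4}  cumulative {0,1,4,5}
Layer 3: {6}  cumulative {0,1,4,5,6}
Layer 4: {7}  cumulative {0,1,4,5,6,7}
R = {0,1,4,5,6,7}
Path to 1: tau·b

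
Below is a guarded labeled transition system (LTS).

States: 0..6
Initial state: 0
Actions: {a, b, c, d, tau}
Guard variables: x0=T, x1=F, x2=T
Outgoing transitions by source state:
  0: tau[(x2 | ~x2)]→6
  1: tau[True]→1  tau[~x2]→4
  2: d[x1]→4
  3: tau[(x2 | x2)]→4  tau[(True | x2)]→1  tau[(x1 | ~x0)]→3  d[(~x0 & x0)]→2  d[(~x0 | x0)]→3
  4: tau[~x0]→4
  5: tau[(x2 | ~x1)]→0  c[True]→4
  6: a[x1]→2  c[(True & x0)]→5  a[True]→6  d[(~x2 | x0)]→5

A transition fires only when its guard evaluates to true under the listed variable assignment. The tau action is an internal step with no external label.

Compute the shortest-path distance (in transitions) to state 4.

Breadth-first toward 4:
  L0 = {0}
  L1 = {6}
  L2 = {5}
  L3 = {4}
depth(4)=3, e.g. tau·c·c

Answer: 3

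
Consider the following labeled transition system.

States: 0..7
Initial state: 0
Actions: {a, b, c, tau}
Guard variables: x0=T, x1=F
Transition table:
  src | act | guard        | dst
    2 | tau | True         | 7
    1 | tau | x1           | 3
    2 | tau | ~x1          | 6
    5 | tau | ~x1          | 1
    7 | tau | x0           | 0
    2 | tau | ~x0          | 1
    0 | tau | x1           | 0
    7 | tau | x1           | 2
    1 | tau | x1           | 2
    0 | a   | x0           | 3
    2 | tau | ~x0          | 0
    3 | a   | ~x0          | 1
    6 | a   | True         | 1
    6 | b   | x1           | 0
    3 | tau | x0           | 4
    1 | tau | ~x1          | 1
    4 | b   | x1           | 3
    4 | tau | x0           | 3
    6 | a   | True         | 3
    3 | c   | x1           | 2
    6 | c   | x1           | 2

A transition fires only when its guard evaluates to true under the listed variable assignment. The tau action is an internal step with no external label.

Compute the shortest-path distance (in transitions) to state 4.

Breadth-first toward 4:
  depth 0: {0}
  depth 1: {3}
  depth 2: {4}
4 enters at depth 2; path a·tau

Answer: 2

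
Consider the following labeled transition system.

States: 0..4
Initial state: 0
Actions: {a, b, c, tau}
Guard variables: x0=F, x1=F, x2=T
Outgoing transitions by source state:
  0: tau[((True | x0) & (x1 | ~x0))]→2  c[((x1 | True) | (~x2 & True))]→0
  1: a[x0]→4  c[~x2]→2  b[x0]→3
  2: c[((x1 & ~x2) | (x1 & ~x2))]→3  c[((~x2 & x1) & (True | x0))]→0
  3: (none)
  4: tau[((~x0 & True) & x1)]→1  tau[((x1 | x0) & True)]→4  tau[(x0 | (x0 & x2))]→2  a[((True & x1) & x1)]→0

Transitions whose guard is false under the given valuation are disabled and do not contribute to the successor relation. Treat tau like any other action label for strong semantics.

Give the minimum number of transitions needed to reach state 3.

Answer: UNREACHABLE

Working:
Layered search for 3:
  Layer 0: {0}
  Layer 1: {2}
3 never appears.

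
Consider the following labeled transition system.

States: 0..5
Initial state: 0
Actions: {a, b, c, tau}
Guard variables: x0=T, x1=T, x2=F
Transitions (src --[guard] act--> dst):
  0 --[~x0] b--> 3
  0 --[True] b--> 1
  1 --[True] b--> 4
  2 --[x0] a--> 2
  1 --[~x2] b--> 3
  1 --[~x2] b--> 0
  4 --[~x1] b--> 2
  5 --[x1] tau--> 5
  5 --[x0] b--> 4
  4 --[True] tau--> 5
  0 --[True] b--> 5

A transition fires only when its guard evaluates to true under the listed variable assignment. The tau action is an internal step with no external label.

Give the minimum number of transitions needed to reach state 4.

Answer: 2

Working:
Layered search for 4:
  Layer 0: {0}
  Layer 1: {1,5}
  Layer 2: {3,4}
4 enters at depth 2; path b·b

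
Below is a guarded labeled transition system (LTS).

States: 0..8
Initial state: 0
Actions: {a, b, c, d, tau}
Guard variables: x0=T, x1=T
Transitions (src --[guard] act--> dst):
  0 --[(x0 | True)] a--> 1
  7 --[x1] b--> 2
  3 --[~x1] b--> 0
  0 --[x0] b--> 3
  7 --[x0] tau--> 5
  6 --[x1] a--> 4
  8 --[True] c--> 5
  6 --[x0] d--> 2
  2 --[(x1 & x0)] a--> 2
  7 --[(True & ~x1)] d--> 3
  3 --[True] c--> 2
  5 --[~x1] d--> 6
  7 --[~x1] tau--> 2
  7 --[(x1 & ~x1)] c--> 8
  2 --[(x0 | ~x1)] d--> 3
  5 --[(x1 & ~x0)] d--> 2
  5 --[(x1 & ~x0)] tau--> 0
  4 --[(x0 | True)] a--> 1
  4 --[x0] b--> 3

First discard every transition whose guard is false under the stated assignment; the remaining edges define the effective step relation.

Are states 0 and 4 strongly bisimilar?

Answer: BISIMILAR

Trace:
Bisimulation quotient by refinement:
  π0 = {{0,1,2,3,4,5,6,7,8}}
  π1 = {{0,4},{1,5},{2,6},{3,8},{7}}
  π2 = {{0,4},{1,5},{2},{3},{6},{7},{8}}
Fixed point at round 3; 7 class(es).
class of 0: {0,4}; class of 4: {0,4}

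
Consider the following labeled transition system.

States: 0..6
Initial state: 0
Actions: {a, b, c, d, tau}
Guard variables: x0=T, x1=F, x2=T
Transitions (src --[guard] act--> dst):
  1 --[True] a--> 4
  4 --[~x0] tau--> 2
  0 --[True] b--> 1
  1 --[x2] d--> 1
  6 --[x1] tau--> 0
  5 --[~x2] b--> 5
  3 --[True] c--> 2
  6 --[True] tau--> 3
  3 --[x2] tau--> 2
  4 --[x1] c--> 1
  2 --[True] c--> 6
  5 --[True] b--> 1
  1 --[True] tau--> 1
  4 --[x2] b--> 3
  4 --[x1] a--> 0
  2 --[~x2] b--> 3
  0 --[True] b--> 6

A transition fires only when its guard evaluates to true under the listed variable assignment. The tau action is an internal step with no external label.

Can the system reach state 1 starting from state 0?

Guard filter leaves 11 enabled edge(s).
Layer 0: {0}
Layer 1: {1,6}  cumulative {0,1,6}
Layer 2: {3,4}  cumulative {0,1,3,4,6}
Layer 3: {2}  cumulative {0,1,2,3,4,6}
Reachable = {0,1,2,3,4,6}
Path to 1: b

Answer: REACHABLE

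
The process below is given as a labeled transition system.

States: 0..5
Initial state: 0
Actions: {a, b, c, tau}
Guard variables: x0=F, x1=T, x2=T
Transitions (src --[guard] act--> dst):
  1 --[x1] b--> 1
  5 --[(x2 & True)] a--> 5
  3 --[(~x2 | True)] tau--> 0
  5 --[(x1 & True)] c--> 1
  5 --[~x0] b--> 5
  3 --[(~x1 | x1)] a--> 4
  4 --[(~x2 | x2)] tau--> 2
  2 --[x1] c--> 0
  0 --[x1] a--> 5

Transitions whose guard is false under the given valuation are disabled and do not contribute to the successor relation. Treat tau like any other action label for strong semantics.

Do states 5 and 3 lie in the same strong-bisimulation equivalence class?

Answer: NOT BISIMILAR

Trace:
Refine partition for ~:
  P[0] = {{0,1,2,3,4,5}}
  P[1] = {{0},{1},{2},{3},{4},{5}}
stable after 2 split(s): 6 block(s)
[5]={5}  [3]={3}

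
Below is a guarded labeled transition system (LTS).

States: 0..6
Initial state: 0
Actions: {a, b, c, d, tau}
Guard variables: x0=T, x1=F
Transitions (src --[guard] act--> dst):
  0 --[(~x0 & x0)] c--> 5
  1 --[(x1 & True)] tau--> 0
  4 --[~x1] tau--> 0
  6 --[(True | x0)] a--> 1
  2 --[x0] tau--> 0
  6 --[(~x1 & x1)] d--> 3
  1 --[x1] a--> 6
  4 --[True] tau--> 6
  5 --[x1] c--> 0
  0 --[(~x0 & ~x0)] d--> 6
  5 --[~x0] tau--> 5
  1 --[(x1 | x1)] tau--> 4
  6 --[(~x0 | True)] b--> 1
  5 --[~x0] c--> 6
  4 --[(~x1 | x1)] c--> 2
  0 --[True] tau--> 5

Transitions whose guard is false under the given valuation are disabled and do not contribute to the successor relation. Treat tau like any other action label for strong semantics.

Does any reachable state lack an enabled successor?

Reach set: {0,5}
  0: tau→5  [1 exit(s)]
  5: ∅  [STUCK]
witness 5: tau

Answer: DEADLOCK at state 5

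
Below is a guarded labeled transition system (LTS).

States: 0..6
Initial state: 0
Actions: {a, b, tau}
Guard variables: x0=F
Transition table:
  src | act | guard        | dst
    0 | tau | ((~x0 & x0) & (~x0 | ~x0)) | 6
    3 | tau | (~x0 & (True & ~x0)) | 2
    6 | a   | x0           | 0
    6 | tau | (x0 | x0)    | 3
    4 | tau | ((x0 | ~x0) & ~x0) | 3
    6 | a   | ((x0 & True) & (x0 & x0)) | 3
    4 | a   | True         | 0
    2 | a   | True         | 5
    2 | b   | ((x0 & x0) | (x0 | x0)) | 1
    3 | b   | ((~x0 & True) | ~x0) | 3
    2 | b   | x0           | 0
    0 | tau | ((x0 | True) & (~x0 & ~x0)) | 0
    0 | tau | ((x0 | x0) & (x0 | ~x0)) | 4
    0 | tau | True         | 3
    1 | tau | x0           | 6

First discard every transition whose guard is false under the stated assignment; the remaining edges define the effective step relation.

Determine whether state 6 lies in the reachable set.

Answer: UNREACHABLE

Analysis:
7 transition(s) survive guard evaluation.
Layer 0: {0}
Layer 1: {3}  total {0,3}
Layer 2: {2}  total {0,2,3}
Layer 3: {5}  total {0,2,3,5}
R = {0,2,3,5}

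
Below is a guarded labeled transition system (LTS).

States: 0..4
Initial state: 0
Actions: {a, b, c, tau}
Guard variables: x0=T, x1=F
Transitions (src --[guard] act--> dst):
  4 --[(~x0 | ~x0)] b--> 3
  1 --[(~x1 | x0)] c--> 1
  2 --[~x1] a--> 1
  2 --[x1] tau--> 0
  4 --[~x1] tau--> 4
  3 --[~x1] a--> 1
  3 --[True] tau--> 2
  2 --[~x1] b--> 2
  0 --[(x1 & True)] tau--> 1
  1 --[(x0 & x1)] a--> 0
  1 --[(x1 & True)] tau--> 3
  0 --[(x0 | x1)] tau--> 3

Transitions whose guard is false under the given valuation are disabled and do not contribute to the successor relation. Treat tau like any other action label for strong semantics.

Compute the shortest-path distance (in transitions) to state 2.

Layered search for 2:
  L0 = {0}
  L1 = {3}
  L2 = {1,2}
depth(2)=2, e.g. tau·tau

Answer: 2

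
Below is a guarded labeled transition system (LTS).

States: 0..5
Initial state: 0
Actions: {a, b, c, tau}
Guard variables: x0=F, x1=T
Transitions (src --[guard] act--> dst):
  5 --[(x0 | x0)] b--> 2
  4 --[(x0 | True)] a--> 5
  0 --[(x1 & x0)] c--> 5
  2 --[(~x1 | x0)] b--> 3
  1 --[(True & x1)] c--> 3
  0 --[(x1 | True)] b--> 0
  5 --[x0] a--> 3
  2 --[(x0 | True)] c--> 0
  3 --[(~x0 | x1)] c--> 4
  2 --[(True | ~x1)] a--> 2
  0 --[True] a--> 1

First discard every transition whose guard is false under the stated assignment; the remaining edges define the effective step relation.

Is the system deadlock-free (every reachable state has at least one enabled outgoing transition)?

Answer: DEADLOCK at state 5

Working:
R = {0,1,3,4,5}
  0: a→1  b→0  [2 exit(s)]
  1: c→3  [1 exit(s)]
  3: c→4  [1 exit(s)]
  4: a→5  [1 exit(s)]
  5: ∅  [deadlock]
Path to 5: a·c·c·a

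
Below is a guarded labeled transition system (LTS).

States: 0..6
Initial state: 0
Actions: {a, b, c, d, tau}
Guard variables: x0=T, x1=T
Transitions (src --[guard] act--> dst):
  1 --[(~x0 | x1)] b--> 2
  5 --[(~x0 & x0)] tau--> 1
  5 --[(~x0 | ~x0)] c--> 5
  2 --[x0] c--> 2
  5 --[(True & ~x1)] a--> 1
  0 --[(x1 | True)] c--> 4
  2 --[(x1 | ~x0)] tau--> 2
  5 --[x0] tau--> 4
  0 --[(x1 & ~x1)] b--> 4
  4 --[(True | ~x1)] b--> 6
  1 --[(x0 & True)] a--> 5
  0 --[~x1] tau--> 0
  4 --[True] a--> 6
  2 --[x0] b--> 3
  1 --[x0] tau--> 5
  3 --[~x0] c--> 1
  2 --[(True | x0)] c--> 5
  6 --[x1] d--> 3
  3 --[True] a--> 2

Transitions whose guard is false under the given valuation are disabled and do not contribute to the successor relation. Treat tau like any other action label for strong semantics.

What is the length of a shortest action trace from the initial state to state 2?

Answer: 4

Working:
Layered search for 2:
  Layer 0: {0}
  Layer 1: {4}
  Layer 2: {6}
  Layer 3: {3}
  Layer 4: {2}
2 enters at depth 4; path c·a·d·a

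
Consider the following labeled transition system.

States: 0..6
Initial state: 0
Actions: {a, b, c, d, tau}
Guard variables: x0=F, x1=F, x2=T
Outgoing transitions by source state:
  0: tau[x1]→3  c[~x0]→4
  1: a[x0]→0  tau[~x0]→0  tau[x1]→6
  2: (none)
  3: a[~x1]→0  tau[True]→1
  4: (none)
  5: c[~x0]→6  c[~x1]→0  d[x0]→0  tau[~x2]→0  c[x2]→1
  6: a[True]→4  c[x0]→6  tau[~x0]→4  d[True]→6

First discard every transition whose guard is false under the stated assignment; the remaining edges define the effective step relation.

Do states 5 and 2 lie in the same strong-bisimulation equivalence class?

Answer: NOT BISIMILAR

Analysis:
Compute ~ classes (split until stable):
  round 0: {{0,1,2,3,4,5,6}}
  round 1: {{0,5},{1},{2,4},{3},{6}}
  round 2: {{0},{1},{2,4},{3},{5},{6}}
Fixed point at round 3; 6 class(es).
[5]={5}  [2]={2,4}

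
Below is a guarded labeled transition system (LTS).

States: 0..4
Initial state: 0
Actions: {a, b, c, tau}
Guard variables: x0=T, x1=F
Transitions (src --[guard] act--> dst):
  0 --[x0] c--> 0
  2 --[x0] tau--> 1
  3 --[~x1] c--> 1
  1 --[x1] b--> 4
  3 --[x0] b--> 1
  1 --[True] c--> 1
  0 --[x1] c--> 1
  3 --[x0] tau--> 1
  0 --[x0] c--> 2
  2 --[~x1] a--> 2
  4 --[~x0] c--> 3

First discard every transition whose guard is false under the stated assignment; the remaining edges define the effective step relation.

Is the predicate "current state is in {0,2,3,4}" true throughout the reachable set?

Safe = {0,2,3,4}
R = {0,1,2}
  0: ✓
  1: outside
  2: ✓
reach 1 via c·tau — violates

Answer: INVARIANT VIOLATED at state 1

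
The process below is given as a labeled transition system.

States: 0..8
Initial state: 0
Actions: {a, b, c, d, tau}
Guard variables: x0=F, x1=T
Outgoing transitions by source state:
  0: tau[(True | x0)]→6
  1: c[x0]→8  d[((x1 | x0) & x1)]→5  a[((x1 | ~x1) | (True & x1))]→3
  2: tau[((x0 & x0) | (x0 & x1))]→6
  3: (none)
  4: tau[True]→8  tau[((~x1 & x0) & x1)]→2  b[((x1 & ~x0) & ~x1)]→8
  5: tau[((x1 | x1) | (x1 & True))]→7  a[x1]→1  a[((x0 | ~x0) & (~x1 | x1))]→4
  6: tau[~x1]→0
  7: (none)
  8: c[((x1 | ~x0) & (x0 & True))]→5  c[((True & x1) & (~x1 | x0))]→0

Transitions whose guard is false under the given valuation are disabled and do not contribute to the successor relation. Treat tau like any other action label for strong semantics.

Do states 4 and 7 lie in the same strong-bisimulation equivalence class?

Answer: NOT BISIMILAR

Working:
Refine partition for ~:
  P[0] = {{0,1,2,3,4,5,6,7,8}}
  P[1] = {{0,4},{1},{2,3,6,7,8},{5}}
Fixed point at round 2; 4 class(es).
class of 4: {0,4}; class of 7: {2,3,6,7,8}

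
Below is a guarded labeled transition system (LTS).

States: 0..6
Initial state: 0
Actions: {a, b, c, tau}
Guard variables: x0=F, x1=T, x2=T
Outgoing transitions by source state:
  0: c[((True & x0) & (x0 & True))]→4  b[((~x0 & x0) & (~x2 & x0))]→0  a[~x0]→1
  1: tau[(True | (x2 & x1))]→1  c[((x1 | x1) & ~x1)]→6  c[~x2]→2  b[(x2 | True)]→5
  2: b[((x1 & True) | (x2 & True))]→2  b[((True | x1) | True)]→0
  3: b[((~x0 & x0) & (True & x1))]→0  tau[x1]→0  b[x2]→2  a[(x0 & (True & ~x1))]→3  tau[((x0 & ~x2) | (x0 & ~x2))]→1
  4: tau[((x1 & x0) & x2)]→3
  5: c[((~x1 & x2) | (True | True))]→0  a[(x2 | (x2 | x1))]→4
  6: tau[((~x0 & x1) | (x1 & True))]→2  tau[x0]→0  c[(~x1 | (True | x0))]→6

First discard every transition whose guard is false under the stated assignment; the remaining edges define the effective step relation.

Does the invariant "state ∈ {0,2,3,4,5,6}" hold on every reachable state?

Answer: INVARIANT VIOLATED at state 1

Analysis:
Safe = {0,2,3,4,5,6}
R = {0,1,4,5}
  0: ok
  1: VIOLATES
  4: ok
  5: ok
reach 1 via a — violates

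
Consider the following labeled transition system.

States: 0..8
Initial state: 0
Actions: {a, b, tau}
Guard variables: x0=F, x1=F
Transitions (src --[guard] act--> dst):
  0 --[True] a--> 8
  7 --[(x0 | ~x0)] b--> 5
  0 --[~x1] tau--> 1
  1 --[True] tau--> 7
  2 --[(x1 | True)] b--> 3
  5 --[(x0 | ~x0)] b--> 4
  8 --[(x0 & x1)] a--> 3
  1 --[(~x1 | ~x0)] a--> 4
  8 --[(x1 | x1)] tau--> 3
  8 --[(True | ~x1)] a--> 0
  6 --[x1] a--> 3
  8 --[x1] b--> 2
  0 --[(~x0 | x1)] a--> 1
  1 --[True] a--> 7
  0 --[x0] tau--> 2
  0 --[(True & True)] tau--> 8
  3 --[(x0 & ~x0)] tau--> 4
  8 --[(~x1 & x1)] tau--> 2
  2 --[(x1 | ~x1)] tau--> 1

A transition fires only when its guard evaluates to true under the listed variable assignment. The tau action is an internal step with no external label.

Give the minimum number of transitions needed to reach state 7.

Answer: 2

Working:
BFS to 7:
  Layer 0: {0}
  Layer 1: {1,8}
  Layer 2: {4,7}
7 enters at depth 2; path a·a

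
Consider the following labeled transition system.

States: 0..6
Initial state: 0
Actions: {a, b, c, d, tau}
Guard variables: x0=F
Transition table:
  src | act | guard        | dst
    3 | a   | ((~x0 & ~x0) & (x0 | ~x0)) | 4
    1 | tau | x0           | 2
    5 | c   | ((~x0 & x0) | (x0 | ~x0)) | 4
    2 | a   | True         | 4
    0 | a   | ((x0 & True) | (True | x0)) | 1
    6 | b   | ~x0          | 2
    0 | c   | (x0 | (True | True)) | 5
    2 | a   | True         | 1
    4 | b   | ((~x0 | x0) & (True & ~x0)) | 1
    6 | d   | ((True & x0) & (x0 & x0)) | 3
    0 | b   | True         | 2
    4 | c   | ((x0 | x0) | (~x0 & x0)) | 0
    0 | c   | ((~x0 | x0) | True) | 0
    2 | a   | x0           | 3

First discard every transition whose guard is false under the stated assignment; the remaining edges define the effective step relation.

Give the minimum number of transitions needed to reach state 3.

Breadth-first toward 3:
  Layer 0: {0}
  Layer 1: {1,2,5}
  Layer 2: {4}
3 never appears.

Answer: UNREACHABLE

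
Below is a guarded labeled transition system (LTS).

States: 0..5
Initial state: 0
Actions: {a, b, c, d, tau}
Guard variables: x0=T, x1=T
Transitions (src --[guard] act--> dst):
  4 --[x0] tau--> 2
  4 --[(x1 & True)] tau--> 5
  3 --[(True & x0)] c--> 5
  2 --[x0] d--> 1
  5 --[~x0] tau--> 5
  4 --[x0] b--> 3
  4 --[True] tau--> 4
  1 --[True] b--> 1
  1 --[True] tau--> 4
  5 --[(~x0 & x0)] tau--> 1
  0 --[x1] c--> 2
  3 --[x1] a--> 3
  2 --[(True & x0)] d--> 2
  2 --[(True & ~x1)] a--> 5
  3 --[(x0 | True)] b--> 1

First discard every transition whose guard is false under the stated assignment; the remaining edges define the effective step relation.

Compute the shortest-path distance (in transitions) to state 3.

Answer: 4

Trace:
Breadth-first toward 3:
  L0 = {0}
  L1 = {2}
  L2 = {1}
  L3 = {4}
  L4 = {3,5}
depth(3)=4, e.g. c·d·tau·b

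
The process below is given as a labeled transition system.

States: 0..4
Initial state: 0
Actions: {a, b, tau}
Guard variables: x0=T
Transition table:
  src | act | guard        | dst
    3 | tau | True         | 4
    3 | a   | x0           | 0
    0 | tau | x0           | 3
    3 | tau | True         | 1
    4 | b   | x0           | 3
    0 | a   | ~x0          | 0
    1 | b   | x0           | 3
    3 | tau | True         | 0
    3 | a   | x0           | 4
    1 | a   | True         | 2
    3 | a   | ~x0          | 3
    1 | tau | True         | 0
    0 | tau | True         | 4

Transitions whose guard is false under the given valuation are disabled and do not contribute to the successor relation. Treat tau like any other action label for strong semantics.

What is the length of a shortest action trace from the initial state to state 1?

Answer: 2

Trace:
Breadth-first toward 1:
  Layer 0: {0}
  Layer 1: {3,4}
  Layer 2: {1}
depth(1)=2, e.g. tau·tau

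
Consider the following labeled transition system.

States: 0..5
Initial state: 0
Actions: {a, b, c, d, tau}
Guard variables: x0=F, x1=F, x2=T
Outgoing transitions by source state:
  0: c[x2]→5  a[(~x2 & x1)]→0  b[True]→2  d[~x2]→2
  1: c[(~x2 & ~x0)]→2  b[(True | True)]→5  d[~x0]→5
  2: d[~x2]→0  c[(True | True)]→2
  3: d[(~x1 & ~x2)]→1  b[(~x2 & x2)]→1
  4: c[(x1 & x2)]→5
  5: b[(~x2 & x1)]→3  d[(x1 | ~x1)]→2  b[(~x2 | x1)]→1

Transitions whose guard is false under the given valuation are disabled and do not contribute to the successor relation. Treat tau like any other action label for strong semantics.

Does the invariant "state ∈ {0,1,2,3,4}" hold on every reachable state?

Answer: INVARIANT VIOLATED at state 5

Analysis:
Allowed set {0,1,2,3,4}
R = {0,2,5}
  0: ok
  2: ok
  5: ✗ unsafe
witness against invariant: c → 5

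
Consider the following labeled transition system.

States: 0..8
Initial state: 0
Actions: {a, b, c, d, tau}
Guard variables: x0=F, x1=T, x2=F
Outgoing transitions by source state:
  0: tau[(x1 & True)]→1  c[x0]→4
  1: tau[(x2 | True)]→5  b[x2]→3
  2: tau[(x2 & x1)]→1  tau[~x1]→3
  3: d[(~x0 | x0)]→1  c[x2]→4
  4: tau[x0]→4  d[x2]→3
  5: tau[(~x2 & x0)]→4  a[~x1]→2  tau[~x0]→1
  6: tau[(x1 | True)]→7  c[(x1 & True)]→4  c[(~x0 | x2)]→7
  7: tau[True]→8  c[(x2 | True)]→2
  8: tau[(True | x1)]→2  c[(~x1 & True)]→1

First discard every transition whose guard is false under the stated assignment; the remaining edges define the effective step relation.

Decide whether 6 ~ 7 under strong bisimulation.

Answer: NOT BISIMILAR

Analysis:
Compute ~ classes (split until stable):
  π0 = {{0,1,2,3,4,5,6,7,8}}
  π1 = {{0,1,5,8},{2,4},{3},{6,7}}
  π2 = {{0,1,5},{2,4},{3},{6},{7},{8}}
6 equivalence class(es) (converged in 3)
6∈{6}, 7∈{7}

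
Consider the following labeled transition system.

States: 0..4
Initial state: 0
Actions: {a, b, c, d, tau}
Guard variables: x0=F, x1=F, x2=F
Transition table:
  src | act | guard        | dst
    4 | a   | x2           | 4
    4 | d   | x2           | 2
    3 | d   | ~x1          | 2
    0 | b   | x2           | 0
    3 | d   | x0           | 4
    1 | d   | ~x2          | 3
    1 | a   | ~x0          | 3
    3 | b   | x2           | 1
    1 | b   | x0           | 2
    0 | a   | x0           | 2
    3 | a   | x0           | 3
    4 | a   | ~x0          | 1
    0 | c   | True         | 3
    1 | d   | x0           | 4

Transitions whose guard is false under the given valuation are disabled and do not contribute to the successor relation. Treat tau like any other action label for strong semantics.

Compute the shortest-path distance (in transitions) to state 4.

Answer: UNREACHABLE

Trace:
Breadth-first toward 4:
  Layer 0: {0}
  Layer 1: {3}
  Layer 2: {2}
4 never appears.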